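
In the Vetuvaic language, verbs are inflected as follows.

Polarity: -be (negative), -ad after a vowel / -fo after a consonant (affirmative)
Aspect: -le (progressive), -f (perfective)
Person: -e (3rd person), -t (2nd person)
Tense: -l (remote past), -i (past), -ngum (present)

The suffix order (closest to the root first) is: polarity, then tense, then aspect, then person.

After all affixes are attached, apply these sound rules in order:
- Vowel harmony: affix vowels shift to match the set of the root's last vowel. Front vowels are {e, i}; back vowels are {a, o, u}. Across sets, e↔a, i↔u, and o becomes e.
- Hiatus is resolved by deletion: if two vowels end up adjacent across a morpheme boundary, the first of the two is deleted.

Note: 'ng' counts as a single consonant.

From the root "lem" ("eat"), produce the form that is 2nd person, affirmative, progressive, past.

lemfilet

Attach polarity affirmative -fo (after consonant 'm') → lemfo.
Attach tense past -i → lemfoi.
Attach aspect progressive -le → lemfoile.
Attach person 2nd person -t → lemfoilet.
Apply vowel harmony: lemfoilet → lemfeilet.
Apply vowel deletion: lemfeilet → lemfilet.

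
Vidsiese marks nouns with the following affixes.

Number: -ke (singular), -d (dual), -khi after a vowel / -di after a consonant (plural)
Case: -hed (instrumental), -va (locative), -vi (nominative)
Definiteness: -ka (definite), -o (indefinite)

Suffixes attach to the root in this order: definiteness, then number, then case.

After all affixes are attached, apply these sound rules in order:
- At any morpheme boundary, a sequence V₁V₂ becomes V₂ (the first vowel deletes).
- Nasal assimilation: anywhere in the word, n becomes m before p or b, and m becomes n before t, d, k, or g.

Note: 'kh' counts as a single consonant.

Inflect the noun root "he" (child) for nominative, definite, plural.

hekakhivi

Attach definiteness definite -ka → heka.
Attach number plural -khi (after vowel 'a') → hekakhi.
Attach case nominative -vi → hekakhivi.
Vowel deletion: no change.
Nasal assimilation: no change.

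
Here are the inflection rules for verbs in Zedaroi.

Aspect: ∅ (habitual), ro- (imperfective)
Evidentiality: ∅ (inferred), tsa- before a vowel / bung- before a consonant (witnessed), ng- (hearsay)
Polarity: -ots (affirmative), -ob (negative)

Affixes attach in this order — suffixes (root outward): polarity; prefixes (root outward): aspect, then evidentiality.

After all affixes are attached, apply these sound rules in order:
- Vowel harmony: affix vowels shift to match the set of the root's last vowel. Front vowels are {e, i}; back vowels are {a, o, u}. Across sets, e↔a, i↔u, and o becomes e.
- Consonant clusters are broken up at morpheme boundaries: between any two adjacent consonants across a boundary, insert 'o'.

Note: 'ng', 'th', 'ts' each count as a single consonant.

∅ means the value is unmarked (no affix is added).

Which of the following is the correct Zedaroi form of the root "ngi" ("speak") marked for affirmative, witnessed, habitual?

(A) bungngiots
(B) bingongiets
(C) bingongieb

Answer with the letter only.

B

aspect = habitual: zero marking, form stays ngi.
Attach polarity affirmative -ots → ngiots.
Attach evidentiality witnessed bung- (before consonant 'ng') → bungngiots.
Apply vowel harmony: bungngiots → bingngiets.
Apply epenthesis: bingngiets → bingongiets.
So the correct form is bingongiets, option (B).
(C) bingongieb is wrong: it uses negative instead of affirmative for polarity.
(A) bungngiots is wrong: it fails to apply the sound rule(s).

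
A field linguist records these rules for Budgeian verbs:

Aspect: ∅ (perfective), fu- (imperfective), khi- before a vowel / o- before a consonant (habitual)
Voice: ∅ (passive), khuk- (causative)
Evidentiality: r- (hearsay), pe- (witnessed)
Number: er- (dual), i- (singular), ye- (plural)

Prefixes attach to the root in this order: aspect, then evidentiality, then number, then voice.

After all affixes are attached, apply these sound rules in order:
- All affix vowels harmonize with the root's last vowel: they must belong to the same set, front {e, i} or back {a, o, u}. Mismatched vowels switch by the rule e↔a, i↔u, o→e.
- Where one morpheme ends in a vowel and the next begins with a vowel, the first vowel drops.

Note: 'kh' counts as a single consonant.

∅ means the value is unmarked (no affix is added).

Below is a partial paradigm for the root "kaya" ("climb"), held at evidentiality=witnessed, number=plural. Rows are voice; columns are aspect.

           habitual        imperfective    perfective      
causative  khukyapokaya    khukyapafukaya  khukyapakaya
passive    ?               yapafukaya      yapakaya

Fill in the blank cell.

yapokaya

Attach aspect habitual o- (before consonant 'k') → okaya.
Attach evidentiality witnessed pe- → peokaya.
Attach number plural ye- → yepeokaya.
voice = passive: zero marking, form stays yepeokaya.
Apply vowel harmony: yepeokaya → yapaokaya.
Apply vowel deletion: yapaokaya → yapokaya.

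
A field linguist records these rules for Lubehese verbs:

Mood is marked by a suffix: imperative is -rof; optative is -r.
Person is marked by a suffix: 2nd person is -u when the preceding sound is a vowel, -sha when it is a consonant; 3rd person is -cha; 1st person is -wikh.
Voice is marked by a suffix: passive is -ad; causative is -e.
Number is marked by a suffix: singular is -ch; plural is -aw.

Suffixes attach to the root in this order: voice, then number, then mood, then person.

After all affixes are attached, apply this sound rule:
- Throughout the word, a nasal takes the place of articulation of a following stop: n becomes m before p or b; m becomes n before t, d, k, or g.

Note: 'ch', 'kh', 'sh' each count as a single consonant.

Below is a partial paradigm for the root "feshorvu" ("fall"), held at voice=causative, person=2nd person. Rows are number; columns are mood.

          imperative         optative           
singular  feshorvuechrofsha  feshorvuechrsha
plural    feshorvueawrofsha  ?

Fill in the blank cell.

Attach voice causative -e → feshorvue.
Attach number plural -aw → feshorvueaw.
Attach mood optative -r → feshorvueawr.
Attach person 2nd person -sha (after consonant 'r') → feshorvueawrsha.
Nasal assimilation: no change.

feshorvueawrsha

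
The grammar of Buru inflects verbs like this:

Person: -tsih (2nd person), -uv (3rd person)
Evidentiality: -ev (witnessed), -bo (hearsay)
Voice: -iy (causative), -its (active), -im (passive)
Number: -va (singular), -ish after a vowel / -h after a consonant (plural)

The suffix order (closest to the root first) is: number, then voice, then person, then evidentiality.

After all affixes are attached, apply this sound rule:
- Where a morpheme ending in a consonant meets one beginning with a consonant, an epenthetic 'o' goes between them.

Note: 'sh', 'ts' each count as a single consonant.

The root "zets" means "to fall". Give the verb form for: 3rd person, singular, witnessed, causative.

Attach number singular -va → zetsva.
Attach voice causative -iy → zetsvaiy.
Attach person 3rd person -uv → zetsvaiyuv.
Attach evidentiality witnessed -ev → zetsvaiyuvev.
Apply epenthesis: zetsvaiyuvev → zetsovaiyuvev.

zetsovaiyuvev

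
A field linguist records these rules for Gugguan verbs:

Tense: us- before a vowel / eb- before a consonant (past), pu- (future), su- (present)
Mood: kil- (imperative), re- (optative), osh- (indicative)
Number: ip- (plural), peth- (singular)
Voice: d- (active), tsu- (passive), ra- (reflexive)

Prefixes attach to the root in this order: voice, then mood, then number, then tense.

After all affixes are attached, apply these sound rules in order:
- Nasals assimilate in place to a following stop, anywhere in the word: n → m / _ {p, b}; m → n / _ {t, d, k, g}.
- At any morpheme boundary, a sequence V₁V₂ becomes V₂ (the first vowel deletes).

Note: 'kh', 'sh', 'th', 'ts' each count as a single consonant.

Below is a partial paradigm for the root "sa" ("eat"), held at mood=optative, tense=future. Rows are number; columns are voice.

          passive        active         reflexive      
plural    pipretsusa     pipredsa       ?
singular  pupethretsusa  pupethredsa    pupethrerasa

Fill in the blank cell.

piprerasa

Attach voice reflexive ra- → rasa.
Attach mood optative re- → rerasa.
Attach number plural ip- → iprerasa.
Attach tense future pu- → puiprerasa.
Nasal assimilation: no change.
Apply vowel deletion: puiprerasa → piprerasa.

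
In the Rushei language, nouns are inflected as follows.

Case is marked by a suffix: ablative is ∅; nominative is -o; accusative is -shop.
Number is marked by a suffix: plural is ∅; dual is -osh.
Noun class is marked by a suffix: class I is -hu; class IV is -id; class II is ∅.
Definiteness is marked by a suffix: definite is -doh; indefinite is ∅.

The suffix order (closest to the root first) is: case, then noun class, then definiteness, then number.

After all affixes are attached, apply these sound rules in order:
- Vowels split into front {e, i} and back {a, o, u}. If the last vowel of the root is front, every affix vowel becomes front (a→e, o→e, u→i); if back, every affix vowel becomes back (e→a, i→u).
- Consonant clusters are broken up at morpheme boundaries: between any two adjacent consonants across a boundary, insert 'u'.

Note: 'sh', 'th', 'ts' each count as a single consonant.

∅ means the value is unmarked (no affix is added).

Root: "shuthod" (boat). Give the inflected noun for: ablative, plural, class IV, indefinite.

case = ablative: zero marking, form stays shuthod.
Attach noun class class IV -id → shuthodid.
definiteness = indefinite: zero marking, form stays shuthodid.
number = plural: zero marking, form stays shuthodid.
Apply vowel harmony: shuthodid → shuthodud.
Epenthesis: no change.

shuthodud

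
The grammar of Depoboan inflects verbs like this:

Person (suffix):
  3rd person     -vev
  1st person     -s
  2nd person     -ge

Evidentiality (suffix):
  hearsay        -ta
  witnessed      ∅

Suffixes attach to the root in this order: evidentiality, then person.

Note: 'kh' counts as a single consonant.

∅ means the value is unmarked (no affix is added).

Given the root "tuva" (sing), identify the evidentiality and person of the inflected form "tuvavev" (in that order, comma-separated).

witnessed, 3rd person

Segment: tuva-vev.
evidentiality: ∅ → witnessed.
person: -vev → 3rd person.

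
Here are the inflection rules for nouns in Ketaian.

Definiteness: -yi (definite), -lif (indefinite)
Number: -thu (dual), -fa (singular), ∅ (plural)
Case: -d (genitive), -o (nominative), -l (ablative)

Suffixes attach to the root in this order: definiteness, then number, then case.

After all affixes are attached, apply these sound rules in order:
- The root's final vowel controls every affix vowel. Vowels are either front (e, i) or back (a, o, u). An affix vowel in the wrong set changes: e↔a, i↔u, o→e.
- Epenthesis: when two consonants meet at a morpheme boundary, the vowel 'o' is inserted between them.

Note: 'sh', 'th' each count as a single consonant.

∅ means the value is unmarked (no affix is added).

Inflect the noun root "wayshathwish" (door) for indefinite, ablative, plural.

Attach definiteness indefinite -lif → wayshathwishlif.
number = plural: zero marking, form stays wayshathwishlif.
Attach case ablative -l → wayshathwishlifl.
Vowel harmony: no change.
Apply epenthesis: wayshathwishlifl → wayshathwisholifol.

wayshathwisholifol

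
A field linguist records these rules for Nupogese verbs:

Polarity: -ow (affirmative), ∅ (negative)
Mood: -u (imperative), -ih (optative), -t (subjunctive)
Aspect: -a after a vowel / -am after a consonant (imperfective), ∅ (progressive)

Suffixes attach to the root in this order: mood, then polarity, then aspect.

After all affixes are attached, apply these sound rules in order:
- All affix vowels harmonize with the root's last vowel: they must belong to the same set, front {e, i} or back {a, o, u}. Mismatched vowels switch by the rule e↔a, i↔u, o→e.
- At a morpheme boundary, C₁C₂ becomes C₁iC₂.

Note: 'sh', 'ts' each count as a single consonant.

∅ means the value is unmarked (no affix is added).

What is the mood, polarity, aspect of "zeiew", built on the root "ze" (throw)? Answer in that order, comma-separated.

imperative, affirmative, progressive

Segment: ze-u-ow.
mood: -u → imperative.
polarity: -ow → affirmative.
aspect: ∅ → progressive.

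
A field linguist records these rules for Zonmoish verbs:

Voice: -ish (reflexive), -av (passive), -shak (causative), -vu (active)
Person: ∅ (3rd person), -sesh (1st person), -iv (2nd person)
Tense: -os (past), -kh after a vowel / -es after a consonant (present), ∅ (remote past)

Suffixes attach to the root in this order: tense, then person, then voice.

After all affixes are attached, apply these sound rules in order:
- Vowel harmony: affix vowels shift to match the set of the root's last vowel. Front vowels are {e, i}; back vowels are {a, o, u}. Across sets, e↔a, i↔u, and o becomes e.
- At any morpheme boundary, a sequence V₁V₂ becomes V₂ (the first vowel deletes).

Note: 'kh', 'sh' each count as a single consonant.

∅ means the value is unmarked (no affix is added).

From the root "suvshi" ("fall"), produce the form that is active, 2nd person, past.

suvshesivvi

Attach tense past -os → suvshios.
Attach person 2nd person -iv → suvshiosiv.
Attach voice active -vu → suvshiosivvu.
Apply vowel harmony: suvshiosivvu → suvshiesivvi.
Apply vowel deletion: suvshiesivvi → suvshesivvi.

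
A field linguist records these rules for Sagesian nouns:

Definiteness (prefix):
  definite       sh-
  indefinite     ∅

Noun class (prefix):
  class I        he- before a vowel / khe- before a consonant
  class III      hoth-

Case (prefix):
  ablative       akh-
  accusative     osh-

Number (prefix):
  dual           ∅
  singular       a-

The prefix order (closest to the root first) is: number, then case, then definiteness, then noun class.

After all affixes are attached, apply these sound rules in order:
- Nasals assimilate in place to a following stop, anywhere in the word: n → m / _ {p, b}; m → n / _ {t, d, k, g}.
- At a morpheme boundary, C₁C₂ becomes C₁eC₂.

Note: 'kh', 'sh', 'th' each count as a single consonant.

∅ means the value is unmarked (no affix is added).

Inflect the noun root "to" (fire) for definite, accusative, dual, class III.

hotheshosheto

number = dual: zero marking, form stays to.
Attach case accusative osh- → oshto.
Attach definiteness definite sh- → shoshto.
Attach noun class class III hoth- → hothshoshto.
Nasal assimilation: no change.
Apply epenthesis: hothshoshto → hotheshosheto.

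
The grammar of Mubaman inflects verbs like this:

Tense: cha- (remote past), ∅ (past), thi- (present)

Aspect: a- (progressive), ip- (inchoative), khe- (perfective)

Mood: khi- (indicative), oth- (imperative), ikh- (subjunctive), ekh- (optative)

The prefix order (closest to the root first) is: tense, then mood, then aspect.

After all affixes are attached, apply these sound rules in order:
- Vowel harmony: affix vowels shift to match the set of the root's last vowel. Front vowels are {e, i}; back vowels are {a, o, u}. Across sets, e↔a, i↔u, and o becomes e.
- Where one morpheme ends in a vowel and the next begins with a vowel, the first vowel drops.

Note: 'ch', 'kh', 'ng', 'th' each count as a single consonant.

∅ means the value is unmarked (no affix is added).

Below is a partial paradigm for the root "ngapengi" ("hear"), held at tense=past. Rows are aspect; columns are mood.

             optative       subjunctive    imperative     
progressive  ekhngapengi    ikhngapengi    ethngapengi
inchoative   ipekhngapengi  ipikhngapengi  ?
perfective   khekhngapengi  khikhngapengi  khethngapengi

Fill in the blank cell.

ipethngapengi

tense = past: zero marking, form stays ngapengi.
Attach mood imperative oth- → othngapengi.
Attach aspect inchoative ip- → ipothngapengi.
Apply vowel harmony: ipothngapengi → ipethngapengi.
Vowel deletion: no change.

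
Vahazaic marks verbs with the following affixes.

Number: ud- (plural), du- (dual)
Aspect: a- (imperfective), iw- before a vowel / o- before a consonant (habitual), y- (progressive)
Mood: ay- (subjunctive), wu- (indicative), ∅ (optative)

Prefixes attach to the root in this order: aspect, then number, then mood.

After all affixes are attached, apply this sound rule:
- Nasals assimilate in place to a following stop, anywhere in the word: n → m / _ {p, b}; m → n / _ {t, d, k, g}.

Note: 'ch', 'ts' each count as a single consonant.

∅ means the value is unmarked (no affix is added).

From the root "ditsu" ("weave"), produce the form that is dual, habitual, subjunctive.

Attach aspect habitual o- (before consonant 'd') → oditsu.
Attach number dual du- → duoditsu.
Attach mood subjunctive ay- → ayduoditsu.
Nasal assimilation: no change.

ayduoditsu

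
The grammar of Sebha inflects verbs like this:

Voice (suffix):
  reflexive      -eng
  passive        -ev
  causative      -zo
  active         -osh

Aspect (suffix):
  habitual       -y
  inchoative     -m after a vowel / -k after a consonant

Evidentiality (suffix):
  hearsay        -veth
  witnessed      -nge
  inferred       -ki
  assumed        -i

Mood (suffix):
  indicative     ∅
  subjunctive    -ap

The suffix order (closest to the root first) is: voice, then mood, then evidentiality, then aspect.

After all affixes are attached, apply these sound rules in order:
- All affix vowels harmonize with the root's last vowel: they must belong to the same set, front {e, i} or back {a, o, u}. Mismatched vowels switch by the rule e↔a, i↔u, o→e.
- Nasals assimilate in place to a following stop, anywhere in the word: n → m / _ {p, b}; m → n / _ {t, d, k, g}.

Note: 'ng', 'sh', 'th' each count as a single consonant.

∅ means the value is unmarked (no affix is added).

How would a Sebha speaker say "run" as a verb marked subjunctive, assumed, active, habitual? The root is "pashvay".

Attach voice active -osh → pashvayosh.
Attach mood subjunctive -ap → pashvayoshap.
Attach evidentiality assumed -i → pashvayoshapi.
Attach aspect habitual -y → pashvayoshapiy.
Apply vowel harmony: pashvayoshapiy → pashvayoshapuy.
Nasal assimilation: no change.

pashvayoshapuy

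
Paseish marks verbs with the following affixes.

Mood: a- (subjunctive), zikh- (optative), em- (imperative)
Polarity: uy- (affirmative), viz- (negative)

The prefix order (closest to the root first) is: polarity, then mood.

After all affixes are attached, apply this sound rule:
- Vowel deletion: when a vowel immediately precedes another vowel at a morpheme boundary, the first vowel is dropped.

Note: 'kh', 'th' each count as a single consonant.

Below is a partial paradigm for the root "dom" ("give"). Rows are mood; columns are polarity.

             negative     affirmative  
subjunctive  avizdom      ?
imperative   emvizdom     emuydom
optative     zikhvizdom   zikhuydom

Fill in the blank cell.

Attach polarity affirmative uy- → uydom.
Attach mood subjunctive a- → auydom.
Apply vowel deletion: auydom → uydom.

uydom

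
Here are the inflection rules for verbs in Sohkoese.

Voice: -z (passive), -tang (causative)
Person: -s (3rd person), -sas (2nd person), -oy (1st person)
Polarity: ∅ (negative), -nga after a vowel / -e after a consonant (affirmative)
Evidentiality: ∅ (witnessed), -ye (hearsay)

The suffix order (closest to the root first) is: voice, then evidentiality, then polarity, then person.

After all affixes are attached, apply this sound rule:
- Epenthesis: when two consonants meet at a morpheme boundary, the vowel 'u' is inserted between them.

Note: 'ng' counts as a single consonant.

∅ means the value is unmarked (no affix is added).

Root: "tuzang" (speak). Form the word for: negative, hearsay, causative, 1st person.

tuzangutanguyeoy

Attach voice causative -tang → tuzangtang.
Attach evidentiality hearsay -ye → tuzangtangye.
polarity = negative: zero marking, form stays tuzangtangye.
Attach person 1st person -oy → tuzangtangyeoy.
Apply epenthesis: tuzangtangyeoy → tuzangutanguyeoy.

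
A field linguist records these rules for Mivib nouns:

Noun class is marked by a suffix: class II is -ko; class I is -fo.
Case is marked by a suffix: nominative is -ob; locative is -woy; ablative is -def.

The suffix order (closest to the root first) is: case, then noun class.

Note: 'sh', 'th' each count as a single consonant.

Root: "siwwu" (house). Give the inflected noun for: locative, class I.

Attach case locative -woy → siwwuwoy.
Attach noun class class I -fo → siwwuwoyfo.

siwwuwoyfo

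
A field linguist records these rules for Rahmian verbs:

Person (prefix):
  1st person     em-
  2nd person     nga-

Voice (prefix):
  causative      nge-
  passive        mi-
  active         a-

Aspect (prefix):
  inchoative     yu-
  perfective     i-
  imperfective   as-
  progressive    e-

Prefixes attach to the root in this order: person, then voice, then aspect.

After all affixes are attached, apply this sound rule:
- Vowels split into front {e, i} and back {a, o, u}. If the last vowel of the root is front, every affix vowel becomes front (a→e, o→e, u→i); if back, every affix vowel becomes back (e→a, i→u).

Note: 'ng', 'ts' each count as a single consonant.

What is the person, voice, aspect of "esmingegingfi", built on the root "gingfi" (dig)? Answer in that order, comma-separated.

Segment: as-mi-nga-gingfi.
person: nga- → 2nd person.
voice: mi- → passive.
aspect: as- → imperfective.

2nd person, passive, imperfective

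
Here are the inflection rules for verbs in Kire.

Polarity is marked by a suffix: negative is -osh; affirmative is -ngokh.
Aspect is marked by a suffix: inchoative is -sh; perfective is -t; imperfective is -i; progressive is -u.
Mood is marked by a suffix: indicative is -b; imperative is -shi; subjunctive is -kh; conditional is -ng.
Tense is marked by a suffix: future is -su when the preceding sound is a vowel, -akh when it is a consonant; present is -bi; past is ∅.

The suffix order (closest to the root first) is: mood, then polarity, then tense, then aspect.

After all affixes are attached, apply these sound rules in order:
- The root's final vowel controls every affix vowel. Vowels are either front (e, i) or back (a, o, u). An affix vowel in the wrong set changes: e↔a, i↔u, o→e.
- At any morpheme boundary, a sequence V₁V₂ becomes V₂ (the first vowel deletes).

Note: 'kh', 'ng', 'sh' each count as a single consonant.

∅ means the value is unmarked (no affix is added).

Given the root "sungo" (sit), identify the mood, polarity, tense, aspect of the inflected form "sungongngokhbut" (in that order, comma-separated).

Segment: sungo-ng-ngokh-bi-t.
mood: -ng → conditional.
polarity: -ngokh → affirmative.
tense: -bi → present.
aspect: -t → perfective.

conditional, affirmative, present, perfective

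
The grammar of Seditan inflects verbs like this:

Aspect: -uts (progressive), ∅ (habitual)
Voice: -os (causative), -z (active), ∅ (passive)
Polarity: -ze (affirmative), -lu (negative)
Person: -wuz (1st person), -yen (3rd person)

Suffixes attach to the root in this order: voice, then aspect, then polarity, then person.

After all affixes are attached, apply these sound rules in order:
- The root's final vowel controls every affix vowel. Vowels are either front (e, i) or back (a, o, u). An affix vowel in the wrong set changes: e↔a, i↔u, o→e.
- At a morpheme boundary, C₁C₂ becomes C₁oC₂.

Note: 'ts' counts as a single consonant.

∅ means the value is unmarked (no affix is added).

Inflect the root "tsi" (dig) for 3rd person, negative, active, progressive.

tsizitsoliyen

Attach voice active -z → tsiz.
Attach aspect progressive -uts → tsizuts.
Attach polarity negative -lu → tsizutslu.
Attach person 3rd person -yen → tsizutsluyen.
Apply vowel harmony: tsizutsluyen → tsizitsliyen.
Apply epenthesis: tsizitsliyen → tsizitsoliyen.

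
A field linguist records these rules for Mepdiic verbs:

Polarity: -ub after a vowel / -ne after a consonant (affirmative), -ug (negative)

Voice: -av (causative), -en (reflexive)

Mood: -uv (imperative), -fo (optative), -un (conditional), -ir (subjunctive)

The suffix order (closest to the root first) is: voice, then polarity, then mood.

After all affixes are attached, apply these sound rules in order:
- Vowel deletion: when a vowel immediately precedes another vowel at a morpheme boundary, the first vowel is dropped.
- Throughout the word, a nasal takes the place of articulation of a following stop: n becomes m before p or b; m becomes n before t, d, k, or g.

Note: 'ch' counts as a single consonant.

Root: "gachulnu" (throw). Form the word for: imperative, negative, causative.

gachulnavuguv

Attach voice causative -av → gachulnuav.
Attach polarity negative -ug → gachulnuavug.
Attach mood imperative -uv → gachulnuavuguv.
Apply vowel deletion: gachulnuavuguv → gachulnavuguv.
Nasal assimilation: no change.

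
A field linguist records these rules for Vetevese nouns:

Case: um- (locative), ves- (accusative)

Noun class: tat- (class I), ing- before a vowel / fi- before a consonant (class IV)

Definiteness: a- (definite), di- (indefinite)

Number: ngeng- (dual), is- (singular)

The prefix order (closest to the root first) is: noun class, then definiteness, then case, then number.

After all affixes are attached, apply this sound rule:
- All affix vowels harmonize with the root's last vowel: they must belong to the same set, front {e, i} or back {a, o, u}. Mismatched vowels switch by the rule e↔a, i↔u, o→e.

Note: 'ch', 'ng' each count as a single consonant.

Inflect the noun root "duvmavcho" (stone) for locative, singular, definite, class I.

Attach noun class class I tat- → tatduvmavcho.
Attach definiteness definite a- → atatduvmavcho.
Attach case locative um- → umatatduvmavcho.
Attach number singular is- → isumatatduvmavcho.
Apply vowel harmony: isumatatduvmavcho → usumatatduvmavcho.

usumatatduvmavcho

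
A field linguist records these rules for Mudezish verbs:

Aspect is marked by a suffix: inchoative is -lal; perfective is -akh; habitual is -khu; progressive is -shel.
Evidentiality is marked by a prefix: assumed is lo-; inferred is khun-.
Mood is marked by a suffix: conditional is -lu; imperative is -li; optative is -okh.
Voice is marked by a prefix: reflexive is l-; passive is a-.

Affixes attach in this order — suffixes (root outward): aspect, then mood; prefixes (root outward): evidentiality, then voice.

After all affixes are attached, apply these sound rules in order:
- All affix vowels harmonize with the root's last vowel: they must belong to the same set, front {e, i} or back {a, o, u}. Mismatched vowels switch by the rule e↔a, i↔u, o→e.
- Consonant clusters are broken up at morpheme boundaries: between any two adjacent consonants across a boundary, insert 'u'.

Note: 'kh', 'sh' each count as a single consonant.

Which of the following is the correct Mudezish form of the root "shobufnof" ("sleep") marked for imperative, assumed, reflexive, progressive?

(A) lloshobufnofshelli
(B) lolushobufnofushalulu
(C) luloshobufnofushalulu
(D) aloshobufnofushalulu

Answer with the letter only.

Attach evidentiality assumed lo- → loshobufnof.
Attach aspect progressive -shel → loshobufnofshel.
Attach voice reflexive l- → lloshobufnofshel.
Attach mood imperative -li → lloshobufnofshelli.
Apply vowel harmony: lloshobufnofshelli → lloshobufnofshallu.
Apply epenthesis: lloshobufnofshallu → luloshobufnofushalulu.
So the correct form is luloshobufnofushalulu, option (C).
(D) aloshobufnofushalulu is wrong: it uses passive instead of reflexive for voice.
(A) lloshobufnofshelli is wrong: it fails to apply the sound rule(s).
(B) lolushobufnofushalulu is wrong: it has the affixes in the wrong order.

C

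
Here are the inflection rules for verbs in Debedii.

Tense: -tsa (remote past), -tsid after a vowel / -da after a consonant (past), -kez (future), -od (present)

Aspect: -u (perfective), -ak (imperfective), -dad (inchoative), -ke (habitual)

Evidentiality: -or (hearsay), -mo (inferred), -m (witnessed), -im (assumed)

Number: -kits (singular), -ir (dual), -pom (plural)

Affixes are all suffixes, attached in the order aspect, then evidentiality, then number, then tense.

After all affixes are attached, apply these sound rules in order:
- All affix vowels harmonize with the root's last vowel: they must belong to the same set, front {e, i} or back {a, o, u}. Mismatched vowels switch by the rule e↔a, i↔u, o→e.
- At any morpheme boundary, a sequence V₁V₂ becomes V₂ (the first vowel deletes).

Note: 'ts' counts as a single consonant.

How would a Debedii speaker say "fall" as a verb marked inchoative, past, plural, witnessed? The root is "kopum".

Attach aspect inchoative -dad → kopumdad.
Attach evidentiality witnessed -m → kopumdadm.
Attach number plural -pom → kopumdadmpom.
Attach tense past -da (after consonant 'm') → kopumdadmpomda.
Vowel harmony: no change.
Vowel deletion: no change.

kopumdadmpomda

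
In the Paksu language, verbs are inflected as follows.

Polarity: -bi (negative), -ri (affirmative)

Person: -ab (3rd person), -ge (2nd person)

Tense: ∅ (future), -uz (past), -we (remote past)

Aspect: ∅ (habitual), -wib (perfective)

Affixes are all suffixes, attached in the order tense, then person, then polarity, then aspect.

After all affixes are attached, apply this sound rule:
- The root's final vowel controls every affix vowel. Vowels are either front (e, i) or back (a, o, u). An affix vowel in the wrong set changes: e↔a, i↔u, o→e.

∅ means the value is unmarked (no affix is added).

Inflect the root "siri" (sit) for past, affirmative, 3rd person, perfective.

Attach tense past -uz → siriuz.
Attach person 3rd person -ab → siriuzab.
Attach polarity affirmative -ri → siriuzabri.
Attach aspect perfective -wib → siriuzabriwib.
Apply vowel harmony: siriuzabriwib → siriizebriwib.

siriizebriwib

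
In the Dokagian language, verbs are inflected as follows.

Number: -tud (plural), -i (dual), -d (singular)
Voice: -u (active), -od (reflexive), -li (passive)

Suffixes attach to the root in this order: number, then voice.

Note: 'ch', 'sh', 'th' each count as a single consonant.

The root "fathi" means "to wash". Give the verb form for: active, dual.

Attach number dual -i → fathii.
Attach voice active -u → fathiiu.

fathiiu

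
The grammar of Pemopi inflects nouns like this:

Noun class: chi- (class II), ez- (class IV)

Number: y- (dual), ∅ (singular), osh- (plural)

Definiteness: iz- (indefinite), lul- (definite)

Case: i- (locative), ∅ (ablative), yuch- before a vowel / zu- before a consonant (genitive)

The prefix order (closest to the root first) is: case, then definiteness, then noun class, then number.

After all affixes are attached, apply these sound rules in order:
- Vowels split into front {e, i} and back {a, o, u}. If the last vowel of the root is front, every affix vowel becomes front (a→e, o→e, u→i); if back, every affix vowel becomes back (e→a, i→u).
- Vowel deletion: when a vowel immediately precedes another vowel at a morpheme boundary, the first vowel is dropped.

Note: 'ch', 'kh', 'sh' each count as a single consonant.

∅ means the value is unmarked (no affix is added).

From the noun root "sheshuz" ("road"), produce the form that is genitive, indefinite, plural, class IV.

Attach case genitive zu- (before consonant 'sh') → zusheshuz.
Attach definiteness indefinite iz- → izzusheshuz.
Attach noun class class IV ez- → ezizzusheshuz.
Attach number plural osh- → oshezizzusheshuz.
Apply vowel harmony: oshezizzusheshuz → oshazuzzusheshuz.
Vowel deletion: no change.

oshazuzzusheshuz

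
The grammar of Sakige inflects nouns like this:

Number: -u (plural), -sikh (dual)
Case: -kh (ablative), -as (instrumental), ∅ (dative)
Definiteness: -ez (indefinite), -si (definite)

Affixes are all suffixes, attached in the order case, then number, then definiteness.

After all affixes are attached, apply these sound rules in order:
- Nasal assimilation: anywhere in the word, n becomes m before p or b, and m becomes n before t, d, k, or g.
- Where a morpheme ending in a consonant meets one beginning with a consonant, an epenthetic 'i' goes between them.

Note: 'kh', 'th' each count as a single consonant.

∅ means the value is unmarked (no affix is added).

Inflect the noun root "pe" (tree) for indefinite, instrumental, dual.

Attach case instrumental -as → peas.
Attach number dual -sikh → peassikh.
Attach definiteness indefinite -ez → peassikhez.
Nasal assimilation: no change.
Apply epenthesis: peassikhez → peasisikhez.

peasisikhez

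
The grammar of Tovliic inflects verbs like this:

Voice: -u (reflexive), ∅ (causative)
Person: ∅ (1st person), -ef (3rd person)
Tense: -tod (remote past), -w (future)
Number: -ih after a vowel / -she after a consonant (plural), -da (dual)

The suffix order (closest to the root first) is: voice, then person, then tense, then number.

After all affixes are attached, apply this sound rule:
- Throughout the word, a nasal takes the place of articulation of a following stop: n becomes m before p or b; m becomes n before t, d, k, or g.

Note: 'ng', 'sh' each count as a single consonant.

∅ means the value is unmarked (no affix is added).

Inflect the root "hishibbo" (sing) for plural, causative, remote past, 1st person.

voice = causative: zero marking, form stays hishibbo.
person = 1st person: zero marking, form stays hishibbo.
Attach tense remote past -tod → hishibbotod.
Attach number plural -she (after consonant 'd') → hishibbotodshe.
Nasal assimilation: no change.

hishibbotodshe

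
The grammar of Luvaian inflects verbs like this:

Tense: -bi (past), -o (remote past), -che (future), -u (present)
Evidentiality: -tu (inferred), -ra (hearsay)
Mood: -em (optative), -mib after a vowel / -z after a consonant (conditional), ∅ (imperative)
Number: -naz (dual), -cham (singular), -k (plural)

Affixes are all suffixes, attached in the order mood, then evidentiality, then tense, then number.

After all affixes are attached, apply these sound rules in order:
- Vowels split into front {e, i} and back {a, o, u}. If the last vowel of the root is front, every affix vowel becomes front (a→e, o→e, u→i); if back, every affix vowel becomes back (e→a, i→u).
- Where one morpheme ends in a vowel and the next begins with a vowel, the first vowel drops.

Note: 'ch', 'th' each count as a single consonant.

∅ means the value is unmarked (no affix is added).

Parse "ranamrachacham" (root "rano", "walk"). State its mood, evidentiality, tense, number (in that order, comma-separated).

Segment: rano-em-ra-che-cham.
mood: -em → optative.
evidentiality: -ra → hearsay.
tense: -che → future.
number: -cham → singular.

optative, hearsay, future, singular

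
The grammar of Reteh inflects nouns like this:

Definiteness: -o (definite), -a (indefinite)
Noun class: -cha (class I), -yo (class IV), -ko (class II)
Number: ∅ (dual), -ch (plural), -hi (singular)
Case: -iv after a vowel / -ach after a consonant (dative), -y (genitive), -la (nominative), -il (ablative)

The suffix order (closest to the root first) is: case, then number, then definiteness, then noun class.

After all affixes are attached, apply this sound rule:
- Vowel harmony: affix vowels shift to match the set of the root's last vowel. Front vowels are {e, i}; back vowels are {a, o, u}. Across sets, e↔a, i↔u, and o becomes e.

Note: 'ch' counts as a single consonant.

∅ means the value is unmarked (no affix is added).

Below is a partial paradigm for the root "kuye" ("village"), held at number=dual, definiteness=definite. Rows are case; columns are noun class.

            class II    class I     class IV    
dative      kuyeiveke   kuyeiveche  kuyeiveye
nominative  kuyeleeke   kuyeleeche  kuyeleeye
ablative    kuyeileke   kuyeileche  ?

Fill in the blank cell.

kuyeileye

Attach case ablative -il → kuyeil.
number = dual: zero marking, form stays kuyeil.
Attach definiteness definite -o → kuyeilo.
Attach noun class class IV -yo → kuyeiloyo.
Apply vowel harmony: kuyeiloyo → kuyeileye.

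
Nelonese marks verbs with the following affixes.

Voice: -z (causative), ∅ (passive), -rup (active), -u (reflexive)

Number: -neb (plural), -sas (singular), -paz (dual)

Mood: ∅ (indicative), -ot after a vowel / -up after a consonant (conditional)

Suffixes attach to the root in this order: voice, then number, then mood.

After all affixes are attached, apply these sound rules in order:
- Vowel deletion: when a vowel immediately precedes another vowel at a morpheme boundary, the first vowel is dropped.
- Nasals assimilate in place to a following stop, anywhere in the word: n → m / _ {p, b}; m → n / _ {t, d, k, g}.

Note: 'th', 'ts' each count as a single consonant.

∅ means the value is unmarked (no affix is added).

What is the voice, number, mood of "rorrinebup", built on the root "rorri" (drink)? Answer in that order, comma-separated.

Segment: rorri-neb-up.
voice: ∅ → passive.
number: -neb → plural.
mood: -ot/up → conditional.

passive, plural, conditional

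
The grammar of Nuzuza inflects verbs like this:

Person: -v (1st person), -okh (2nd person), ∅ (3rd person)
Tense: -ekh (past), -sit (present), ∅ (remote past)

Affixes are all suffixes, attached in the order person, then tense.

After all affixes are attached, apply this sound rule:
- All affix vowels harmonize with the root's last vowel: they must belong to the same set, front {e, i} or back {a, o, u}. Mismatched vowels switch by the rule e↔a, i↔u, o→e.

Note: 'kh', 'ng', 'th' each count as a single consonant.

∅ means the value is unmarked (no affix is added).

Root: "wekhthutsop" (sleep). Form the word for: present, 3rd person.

person = 3rd person: zero marking, form stays wekhthutsop.
Attach tense present -sit → wekhthutsopsit.
Apply vowel harmony: wekhthutsopsit → wekhthutsopsut.

wekhthutsopsut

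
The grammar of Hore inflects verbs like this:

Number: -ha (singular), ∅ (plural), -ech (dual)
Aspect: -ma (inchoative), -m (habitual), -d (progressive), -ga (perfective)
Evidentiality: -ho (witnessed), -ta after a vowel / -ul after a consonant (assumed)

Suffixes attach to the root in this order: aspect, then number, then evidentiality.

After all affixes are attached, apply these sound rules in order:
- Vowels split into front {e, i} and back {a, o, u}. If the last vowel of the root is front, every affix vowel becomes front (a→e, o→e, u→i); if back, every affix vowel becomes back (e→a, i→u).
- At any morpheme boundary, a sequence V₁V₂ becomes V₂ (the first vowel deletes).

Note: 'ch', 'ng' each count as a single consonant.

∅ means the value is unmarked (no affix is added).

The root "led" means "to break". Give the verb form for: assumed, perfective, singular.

Attach aspect perfective -ga → ledga.
Attach number singular -ha → ledgaha.
Attach evidentiality assumed -ta (after vowel 'a') → ledgahata.
Apply vowel harmony: ledgahata → ledgehete.
Vowel deletion: no change.

ledgehete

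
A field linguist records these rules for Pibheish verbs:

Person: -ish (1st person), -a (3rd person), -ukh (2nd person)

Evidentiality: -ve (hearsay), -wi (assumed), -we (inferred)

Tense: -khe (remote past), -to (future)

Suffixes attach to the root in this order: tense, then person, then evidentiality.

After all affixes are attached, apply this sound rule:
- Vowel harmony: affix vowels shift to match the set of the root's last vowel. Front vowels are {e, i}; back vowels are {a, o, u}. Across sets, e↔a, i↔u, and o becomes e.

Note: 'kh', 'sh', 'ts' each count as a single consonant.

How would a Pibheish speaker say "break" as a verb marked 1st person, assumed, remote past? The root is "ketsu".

Attach tense remote past -khe → ketsukhe.
Attach person 1st person -ish → ketsukheish.
Attach evidentiality assumed -wi → ketsukheishwi.
Apply vowel harmony: ketsukheishwi → ketsukhaushwu.

ketsukhaushwu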